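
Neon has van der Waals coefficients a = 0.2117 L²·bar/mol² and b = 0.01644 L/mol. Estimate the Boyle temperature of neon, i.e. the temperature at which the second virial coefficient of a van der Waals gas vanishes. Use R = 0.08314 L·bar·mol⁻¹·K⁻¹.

T_B ≈ 154.9 K

For a van der Waals gas the second virial coefficient B₂ = b − a/(RT) vanishes at T_B = a/(Rb).
T_B = 0.2117/(0.08314×0.01644) = 0.2117/0.0013668 = 154.9 K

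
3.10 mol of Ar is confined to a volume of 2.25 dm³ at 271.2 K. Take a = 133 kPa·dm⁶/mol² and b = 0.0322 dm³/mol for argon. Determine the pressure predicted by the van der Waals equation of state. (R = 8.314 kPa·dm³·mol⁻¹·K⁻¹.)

P = nRT/(V − nb) − a n²/V²
nRT/(V − nb) = (3.10)(8.314)(271.2)/(2.25 − 3.10×0.0322) = 6989.7/2.1502 = 3250.7 kPa
a n²/V² = (133)(3.10)²/(2.25)² = 252.47 kPa
P = 3250.7 − 252.47 = 2998 kPa

P ≈ 2998 kPa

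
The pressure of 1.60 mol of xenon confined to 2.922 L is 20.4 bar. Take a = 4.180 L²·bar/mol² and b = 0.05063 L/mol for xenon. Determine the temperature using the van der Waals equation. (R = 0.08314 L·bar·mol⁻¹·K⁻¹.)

T ≈ 462.4 K

T = (P + a n²/V²)(V − nb)/(nR)
P + a n²/V² = 20.4 + (4.180)(1.60)²/(2.922)² = 21.653 bar
V − nb = 2.922 − (1.60)(0.05063) = 2.8410 L
T = (21.653)(2.8410)/((1.60)(0.08314)) = 462.4 K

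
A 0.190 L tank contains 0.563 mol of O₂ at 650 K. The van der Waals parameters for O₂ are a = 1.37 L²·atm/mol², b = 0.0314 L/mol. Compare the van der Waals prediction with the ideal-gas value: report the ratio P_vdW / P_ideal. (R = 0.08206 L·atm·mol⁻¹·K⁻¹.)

Ideal: P_ideal = nRT/V = (0.563)(0.08206)(650)/0.190 = 158.052 atm
vdW: P = nRT/(V − nb) − a n²/V² = 30.0299/0.172322 − 0.434248/0.0361000 = 174.266 − 12.0290 = 162.237 atm
Ratio = 162.237/158.052 = 1.026

P_vdW / P_ideal ≈ 1.026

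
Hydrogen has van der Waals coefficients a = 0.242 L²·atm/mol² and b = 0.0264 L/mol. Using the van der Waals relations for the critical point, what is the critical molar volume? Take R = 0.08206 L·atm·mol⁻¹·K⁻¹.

For a van der Waals gas, V_m,c = 3b.
V_m,c = 3×0.0264 = 0.07920 L/mol

V_m,c ≈ 0.07920 L/mol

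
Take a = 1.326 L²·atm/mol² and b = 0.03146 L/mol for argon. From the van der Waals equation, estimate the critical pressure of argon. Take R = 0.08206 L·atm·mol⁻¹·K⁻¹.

P_c ≈ 49.62 atm

For a van der Waals gas, P_c = a/(27b²).
P_c = 1.326/(27×(0.03146)²) = 1.326/0.026723 = 49.62 atm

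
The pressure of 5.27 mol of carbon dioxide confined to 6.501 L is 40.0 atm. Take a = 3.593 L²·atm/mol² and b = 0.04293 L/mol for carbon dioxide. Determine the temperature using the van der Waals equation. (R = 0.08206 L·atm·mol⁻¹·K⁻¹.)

T ≈ 614.6 K

T = (P + a n²/V²)(V − nb)/(nR)
P + a n²/V² = 40.0 + (3.593)(5.27)²/(6.501)² = 42.361 atm
V − nb = 6.501 − (5.27)(0.04293) = 6.2748 L
T = (42.361)(6.2748)/((5.27)(0.08206)) = 614.6 K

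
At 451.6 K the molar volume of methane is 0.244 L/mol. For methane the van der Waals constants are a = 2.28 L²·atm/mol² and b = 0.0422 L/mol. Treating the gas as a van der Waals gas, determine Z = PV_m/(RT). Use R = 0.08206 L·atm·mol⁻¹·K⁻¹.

Z ≈ 0.9570

P = RT/(V_m − b) − a/V_m² = (0.08206)(451.6)/(0.244 − 0.0422) − 2.28/(0.244)²
  = 37.058/0.20180 − 38.296 = 183.64 − 38.296 = 145.34 atm
Z = PV_m/(RT) = (145.34)(0.244)/((0.08206)(451.6)) = 35.463/37.058 = 0.9570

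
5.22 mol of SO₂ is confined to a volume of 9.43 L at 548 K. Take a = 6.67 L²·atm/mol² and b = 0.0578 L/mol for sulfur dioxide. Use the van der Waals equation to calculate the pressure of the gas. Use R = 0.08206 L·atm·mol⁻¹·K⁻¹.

P ≈ 23.67 atm

P = nRT/(V − nb) − a n²/V²
nRT/(V − nb) = (5.22)(0.08206)(548)/(9.43 − 5.22×0.0578) = 234.74/9.1283 = 25.716 atm
a n²/V² = (6.67)(5.22)²/(9.43)² = 2.0438 atm
P = 25.716 − 2.0438 = 23.67 atm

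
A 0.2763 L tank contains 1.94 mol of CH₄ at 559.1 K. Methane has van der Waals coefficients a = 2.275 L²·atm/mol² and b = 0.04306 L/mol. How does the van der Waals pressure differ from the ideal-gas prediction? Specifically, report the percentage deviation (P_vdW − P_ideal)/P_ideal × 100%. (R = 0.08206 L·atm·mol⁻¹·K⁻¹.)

8.52 %

Ideal: P_ideal = nRT/V = (1.94)(0.08206)(559.1)/0.2763 = 322.138 atm
vdW: P = nRT/(V − nb) − a n²/V² = 89.0067/0.192764 − 8.56219/0.0763417 = 461.739 − 112.156 = 349.583 atm
% deviation = (349.583 − 322.138)/322.138 × 100% = 8.52%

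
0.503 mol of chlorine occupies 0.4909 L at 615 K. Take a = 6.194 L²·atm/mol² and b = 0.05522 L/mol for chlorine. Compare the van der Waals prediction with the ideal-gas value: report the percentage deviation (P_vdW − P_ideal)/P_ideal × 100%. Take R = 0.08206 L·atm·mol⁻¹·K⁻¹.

Ideal: P_ideal = nRT/V = (0.503)(0.08206)(615)/0.4909 = 51.7108 atm
vdW: P = nRT/(V − nb) − a n²/V² = 25.3849/0.463124 − 1.56714/0.240983 = 54.8123 − 6.50311 = 48.3092 atm
% deviation = (48.3092 − 51.7108)/51.7108 × 100% = -6.58%

-6.58 %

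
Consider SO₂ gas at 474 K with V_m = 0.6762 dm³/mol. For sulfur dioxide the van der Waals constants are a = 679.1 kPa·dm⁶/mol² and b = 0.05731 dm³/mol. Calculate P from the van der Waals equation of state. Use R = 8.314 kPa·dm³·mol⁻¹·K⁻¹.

P ≈ 4882 kPa

P = RT/(V_m − b) − a/V_m²
RT/(V_m − b) = (8.314)(474)/(0.6762 − 0.05731) = 3940.8/0.61889 = 6367.5 kPa
a/V_m² = 679.1/(0.6762)² = 1485.2 kPa
P = 6367.5 − 1485.2 = 4882 kPa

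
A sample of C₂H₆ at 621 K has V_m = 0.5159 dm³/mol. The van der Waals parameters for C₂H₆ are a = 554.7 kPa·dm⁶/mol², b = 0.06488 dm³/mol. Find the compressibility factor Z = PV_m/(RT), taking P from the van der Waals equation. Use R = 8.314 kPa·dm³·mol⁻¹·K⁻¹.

P = RT/(V_m − b) − a/V_m² = (8.314)(621)/(0.5159 − 0.06488) − 554.7/(0.5159)²
  = 5163.0/0.45102 − 2084.1 = 11447 − 2084.1 = 9363 kPa
Z = PV_m/(RT) = (9363)(0.5159)/((8.314)(621)) = 4830.4/5163.0 = 0.9356

Z ≈ 0.9356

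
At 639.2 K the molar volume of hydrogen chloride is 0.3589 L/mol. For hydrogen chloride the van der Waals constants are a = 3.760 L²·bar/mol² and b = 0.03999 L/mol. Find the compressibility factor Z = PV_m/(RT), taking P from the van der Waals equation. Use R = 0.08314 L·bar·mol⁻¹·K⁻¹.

P = RT/(V_m − b) − a/V_m² = (0.08314)(639.2)/(0.3589 − 0.03999) − 3.760/(0.3589)²
  = 53.143/0.31891 − 29.190 = 166.64 − 29.190 = 137.45 bar
Z = PV_m/(RT) = (137.45)(0.3589)/((0.08314)(639.2)) = 49.331/53.143 = 0.9283

Z ≈ 0.9283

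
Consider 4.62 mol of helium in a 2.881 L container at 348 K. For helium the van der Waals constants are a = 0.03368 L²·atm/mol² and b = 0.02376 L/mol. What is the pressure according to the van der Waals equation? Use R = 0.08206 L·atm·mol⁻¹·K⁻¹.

P ≈ 47.52 atm

P = nRT/(V − nb) − a n²/V²
nRT/(V − nb) = (4.62)(0.08206)(348)/(2.881 − 4.62×0.02376) = 131.93/2.7712 = 47.608 atm
a n²/V² = (0.03368)(4.62)²/(2.881)² = 0.086610 atm
P = 47.608 − 0.086610 = 47.52 atm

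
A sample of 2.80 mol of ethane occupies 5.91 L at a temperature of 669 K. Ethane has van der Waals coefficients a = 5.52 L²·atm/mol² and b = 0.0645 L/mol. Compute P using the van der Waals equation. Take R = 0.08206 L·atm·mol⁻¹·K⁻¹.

P = nRT/(V − nb) − a n²/V²
nRT/(V − nb) = (2.80)(0.08206)(669)/(5.91 − 2.80×0.0645) = 153.71/5.7294 = 26.828 atm
a n²/V² = (5.52)(2.80)²/(5.91)² = 1.2390 atm
P = 26.828 − 1.2390 = 25.59 atm

P ≈ 25.59 atm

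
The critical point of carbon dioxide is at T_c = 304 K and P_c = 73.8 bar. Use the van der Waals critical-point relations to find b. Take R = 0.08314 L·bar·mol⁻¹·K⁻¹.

From T_c = 8a/(27Rb) and P_c = a/(27b²): b = R T_c/(8 P_c).
b = (0.08314)(304)/(8×73.8) = 25.275/590.40 = 0.04281 L/mol

b ≈ 0.04281 L/mol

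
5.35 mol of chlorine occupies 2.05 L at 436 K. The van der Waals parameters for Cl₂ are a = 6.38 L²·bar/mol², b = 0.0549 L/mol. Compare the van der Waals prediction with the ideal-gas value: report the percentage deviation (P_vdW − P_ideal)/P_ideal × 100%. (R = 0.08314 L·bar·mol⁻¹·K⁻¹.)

Ideal: P_ideal = nRT/V = (5.35)(0.08314)(436)/2.05 = 94.6012 bar
vdW: P = nRT/(V − nb) − a n²/V² = 193.932/1.75629 − 182.612/4.20250 = 110.421 − 43.4532 = 66.968 bar
% deviation = (66.968 − 94.6012)/94.6012 × 100% = -29.21%

-29.21 %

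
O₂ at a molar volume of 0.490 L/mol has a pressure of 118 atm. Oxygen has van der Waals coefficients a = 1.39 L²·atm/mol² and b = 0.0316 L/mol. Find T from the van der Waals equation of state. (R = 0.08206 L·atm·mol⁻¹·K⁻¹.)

T = (P + a/V_m²)(V_m − b)/R
P + a/V_m² = 118 + 1.39/(0.490)² = 123.79 atm
V_m − b = 0.490 − 0.0316 = 0.45840 L/mol
T = (123.79)(0.45840)/0.08206 = 691.5 K

T ≈ 691.5 K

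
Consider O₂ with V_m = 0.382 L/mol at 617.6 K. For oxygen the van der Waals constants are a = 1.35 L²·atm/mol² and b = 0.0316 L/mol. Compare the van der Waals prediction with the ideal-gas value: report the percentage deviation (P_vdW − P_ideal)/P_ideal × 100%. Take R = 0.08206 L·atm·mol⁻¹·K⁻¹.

Ideal: P_ideal = RT/V_m = (0.08206)(617.6)/0.382 = 132.671 atm
vdW: P = RT/(V_m − b) − a/V_m² = 50.6803/0.350400 − 1.35/0.145924 = 144.636 − 9.25139 = 135.385 atm
% deviation = (135.385 − 132.671)/132.671 × 100% = 2.05%

2.05 %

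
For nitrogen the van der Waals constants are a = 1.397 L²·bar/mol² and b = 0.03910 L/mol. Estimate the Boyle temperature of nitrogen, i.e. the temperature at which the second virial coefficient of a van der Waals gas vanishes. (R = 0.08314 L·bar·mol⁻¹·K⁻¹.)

For a van der Waals gas the second virial coefficient B₂ = b − a/(RT) vanishes at T_B = a/(Rb).
T_B = 1.397/(0.08314×0.03910) = 1.397/0.0032508 = 429.7 K

T_B ≈ 429.7 K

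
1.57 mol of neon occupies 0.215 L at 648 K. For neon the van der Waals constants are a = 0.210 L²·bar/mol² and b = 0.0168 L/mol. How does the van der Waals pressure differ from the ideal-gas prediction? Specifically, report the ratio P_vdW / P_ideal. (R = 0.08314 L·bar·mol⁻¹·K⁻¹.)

P_vdW / P_ideal ≈ 1.111

Ideal: P_ideal = nRT/V = (1.57)(0.08314)(648)/0.215 = 393.411 bar
vdW: P = nRT/(V − nb) − a n²/V² = 84.5833/0.188624 − 0.517629/0.0462250 = 448.423 − 11.1980 = 437.225 bar
Ratio = 437.225/393.411 = 1.111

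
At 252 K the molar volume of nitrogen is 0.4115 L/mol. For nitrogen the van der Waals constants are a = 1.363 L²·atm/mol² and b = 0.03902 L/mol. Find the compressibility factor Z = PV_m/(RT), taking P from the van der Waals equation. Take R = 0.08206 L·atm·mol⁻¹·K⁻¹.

Z ≈ 0.9446

P = RT/(V_m − b) − a/V_m² = (0.08206)(252)/(0.4115 − 0.03902) − 1.363/(0.4115)²
  = 20.679/0.37248 − 8.0493 = 55.517 − 8.0493 = 47.468 atm
Z = PV_m/(RT) = (47.468)(0.4115)/((0.08206)(252)) = 19.533/20.679 = 0.9446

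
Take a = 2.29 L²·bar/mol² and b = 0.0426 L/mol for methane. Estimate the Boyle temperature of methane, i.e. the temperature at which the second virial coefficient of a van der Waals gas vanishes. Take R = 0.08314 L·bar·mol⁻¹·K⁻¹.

For a van der Waals gas the second virial coefficient B₂ = b − a/(RT) vanishes at T_B = a/(Rb).
T_B = 2.29/(0.08314×0.0426) = 2.29/0.0035418 = 646.6 K

T_B ≈ 646.6 K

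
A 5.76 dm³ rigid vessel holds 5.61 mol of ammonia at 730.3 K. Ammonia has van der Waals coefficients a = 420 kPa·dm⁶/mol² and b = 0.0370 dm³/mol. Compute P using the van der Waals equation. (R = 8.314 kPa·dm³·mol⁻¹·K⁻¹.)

P = nRT/(V − nb) − a n²/V²
nRT/(V − nb) = (5.61)(8.314)(730.3)/(5.76 − 5.61×0.0370) = 34062/5.5524 = 6134.6 kPa
a n²/V² = (420)(5.61)²/(5.76)² = 398.41 kPa
P = 6134.6 − 398.41 = 5736 kPa

P ≈ 5736 kPa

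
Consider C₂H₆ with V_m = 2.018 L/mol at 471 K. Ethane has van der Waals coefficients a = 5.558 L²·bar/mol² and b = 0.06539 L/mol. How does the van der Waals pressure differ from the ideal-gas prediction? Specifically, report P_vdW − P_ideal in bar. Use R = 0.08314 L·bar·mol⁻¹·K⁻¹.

Ideal: P_ideal = RT/V_m = (0.08314)(471)/2.018 = 19.4048 bar
vdW: P = RT/(V_m − b) − a/V_m² = 39.1589/1.95261 − 5.558/4.07232 = 20.0546 − 1.36482 = 18.6898 bar
ΔP = 18.6898 − 19.4048 = -0.715 bar

ΔP ≈ -0.715 bar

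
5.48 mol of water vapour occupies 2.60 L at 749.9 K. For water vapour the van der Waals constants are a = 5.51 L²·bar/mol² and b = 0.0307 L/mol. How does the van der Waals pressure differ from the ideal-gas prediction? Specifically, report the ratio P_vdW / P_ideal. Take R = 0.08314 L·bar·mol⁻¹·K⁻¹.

Ideal: P_ideal = nRT/V = (5.48)(0.08314)(749.9)/2.60 = 131.408 bar
vdW: P = nRT/(V − nb) − a n²/V² = 341.660/2.43176 − 165.468/6.76000 = 140.499 − 24.4775 = 116.022 bar
Ratio = 116.022/131.408 = 0.8829

P_vdW / P_ideal ≈ 0.8829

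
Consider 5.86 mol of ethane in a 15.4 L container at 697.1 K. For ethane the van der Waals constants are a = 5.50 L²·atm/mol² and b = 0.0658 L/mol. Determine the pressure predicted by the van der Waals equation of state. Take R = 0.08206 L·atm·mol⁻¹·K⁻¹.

P = nRT/(V − nb) − a n²/V²
nRT/(V − nb) = (5.86)(0.08206)(697.1)/(15.4 − 5.86×0.0658) = 335.22/15.014 = 22.327 atm
a n²/V² = (5.50)(5.86)²/(15.4)² = 0.79637 atm
P = 22.327 − 0.79637 = 21.53 atm

P ≈ 21.53 atm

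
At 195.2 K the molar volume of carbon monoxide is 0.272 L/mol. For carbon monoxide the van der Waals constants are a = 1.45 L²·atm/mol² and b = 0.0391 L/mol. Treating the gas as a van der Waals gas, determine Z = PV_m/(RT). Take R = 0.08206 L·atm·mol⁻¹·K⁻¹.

Z ≈ 0.8351

P = RT/(V_m − b) − a/V_m² = (0.08206)(195.2)/(0.272 − 0.0391) − 1.45/(0.272)²
  = 16.018/0.23290 − 19.599 = 68.776 − 19.599 = 49.177 atm
Z = PV_m/(RT) = (49.177)(0.272)/((0.08206)(195.2)) = 13.376/16.018 = 0.8351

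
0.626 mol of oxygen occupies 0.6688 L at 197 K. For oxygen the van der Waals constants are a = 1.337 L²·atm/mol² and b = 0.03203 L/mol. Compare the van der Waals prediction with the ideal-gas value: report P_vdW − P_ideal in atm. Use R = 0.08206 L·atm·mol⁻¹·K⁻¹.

Ideal: P_ideal = nRT/V = (0.626)(0.08206)(197)/0.6688 = 15.1313 atm
vdW: P = nRT/(V − nb) − a n²/V² = 10.1198/0.648749 − 0.523938/0.447293 = 15.5989 − 1.17135 = 14.4276 atm
ΔP = 14.4276 − 15.1313 = -0.704 atm

ΔP ≈ -0.704 atm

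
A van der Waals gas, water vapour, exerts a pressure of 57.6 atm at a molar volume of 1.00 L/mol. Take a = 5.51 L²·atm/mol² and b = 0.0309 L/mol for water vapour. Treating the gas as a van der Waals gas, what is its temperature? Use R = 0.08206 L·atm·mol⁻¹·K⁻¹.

T ≈ 745.3 K

T = (P + a/V_m²)(V_m − b)/R
P + a/V_m² = 57.6 + 5.51/(1.00)² = 63.110 atm
V_m − b = 1.00 − 0.0309 = 0.96910 L/mol
T = (63.110)(0.96910)/0.08206 = 745.3 K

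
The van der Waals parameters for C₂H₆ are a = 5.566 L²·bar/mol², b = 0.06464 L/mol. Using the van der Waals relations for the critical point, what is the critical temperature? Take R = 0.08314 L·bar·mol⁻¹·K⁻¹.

T_c ≈ 306.9 K

For a van der Waals gas, T_c = 8a/(27Rb).
T_c = 8×5.566/(27×0.08314×0.06464) = 44.528/0.14510 = 306.9 K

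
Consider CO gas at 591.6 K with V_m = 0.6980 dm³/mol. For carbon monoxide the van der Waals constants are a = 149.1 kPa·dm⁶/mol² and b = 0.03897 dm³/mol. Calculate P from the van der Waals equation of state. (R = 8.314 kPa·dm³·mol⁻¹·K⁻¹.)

P = RT/(V_m − b) − a/V_m²
RT/(V_m − b) = (8.314)(591.6)/(0.6980 − 0.03897) = 4918.6/0.65903 = 7463.4 kPa
a/V_m² = 149.1/(0.6980)² = 306.03 kPa
P = 7463.4 − 306.03 = 7157 kPa

P ≈ 7157 kPa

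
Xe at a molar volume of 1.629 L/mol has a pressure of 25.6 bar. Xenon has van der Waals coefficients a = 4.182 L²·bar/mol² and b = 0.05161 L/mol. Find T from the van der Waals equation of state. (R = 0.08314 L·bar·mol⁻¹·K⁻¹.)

T ≈ 515.6 K

T = (P + a/V_m²)(V_m − b)/R
P + a/V_m² = 25.6 + 4.182/(1.629)² = 27.176 bar
V_m − b = 1.629 − 0.05161 = 1.5774 L/mol
T = (27.176)(1.5774)/0.08314 = 515.6 K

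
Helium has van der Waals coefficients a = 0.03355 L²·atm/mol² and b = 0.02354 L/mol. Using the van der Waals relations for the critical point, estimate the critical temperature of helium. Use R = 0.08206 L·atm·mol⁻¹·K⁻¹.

T_c ≈ 5.146 K

For a van der Waals gas, T_c = 8a/(27Rb).
T_c = 8×0.03355/(27×0.08206×0.02354) = 0.26840/0.052156 = 5.146 K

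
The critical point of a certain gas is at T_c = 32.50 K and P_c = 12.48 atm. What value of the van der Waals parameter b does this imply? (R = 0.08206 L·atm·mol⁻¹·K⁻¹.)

From T_c = 8a/(27Rb) and P_c = a/(27b²): b = R T_c/(8 P_c).
b = (0.08206)(32.50)/(8×12.48) = 2.6670/99.840 = 0.02671 L/mol

b ≈ 0.02671 L/mol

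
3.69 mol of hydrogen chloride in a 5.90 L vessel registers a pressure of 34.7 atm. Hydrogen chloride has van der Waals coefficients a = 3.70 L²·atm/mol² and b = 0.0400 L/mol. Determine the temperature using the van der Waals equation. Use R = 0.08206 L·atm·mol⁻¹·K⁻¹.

T ≈ 686.7 K

T = (P + a n²/V²)(V − nb)/(nR)
P + a n²/V² = 34.7 + (3.70)(3.69)²/(5.90)² = 36.147 atm
V − nb = 5.90 − (3.69)(0.0400) = 5.7524 L
T = (36.147)(5.7524)/((3.69)(0.08206)) = 686.7 K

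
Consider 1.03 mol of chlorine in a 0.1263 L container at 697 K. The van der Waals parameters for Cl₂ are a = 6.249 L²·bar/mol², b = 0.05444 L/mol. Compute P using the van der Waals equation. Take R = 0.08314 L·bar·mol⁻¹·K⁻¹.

P = nRT/(V − nb) − a n²/V²
nRT/(V − nb) = (1.03)(0.08314)(697)/(0.1263 − 1.03×0.05444) = 59.687/0.070227 = 849.92 bar
a n²/V² = (6.249)(1.03)²/(0.1263)² = 415.60 bar
P = 849.92 − 415.60 = 434.3 bar

P ≈ 434.3 bar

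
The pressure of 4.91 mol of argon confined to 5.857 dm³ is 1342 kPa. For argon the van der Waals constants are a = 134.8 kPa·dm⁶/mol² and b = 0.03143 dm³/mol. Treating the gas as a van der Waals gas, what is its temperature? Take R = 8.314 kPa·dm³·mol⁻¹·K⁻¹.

T ≈ 200.7 K

T = (P + a n²/V²)(V − nb)/(nR)
P + a n²/V² = 1342 + (134.8)(4.91)²/(5.857)² = 1436.7 kPa
V − nb = 5.857 − (4.91)(0.03143) = 5.7027 dm³
T = (1436.7)(5.7027)/((4.91)(8.314)) = 200.7 K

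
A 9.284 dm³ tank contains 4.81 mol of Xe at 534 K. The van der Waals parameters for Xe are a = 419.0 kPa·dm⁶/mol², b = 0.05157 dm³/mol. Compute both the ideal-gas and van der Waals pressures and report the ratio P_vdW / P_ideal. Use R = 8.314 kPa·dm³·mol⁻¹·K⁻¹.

P_vdW / P_ideal ≈ 0.9786

Ideal: P_ideal = nRT/V = (4.81)(8.314)(534)/9.284 = 2300.18 kPa
vdW: P = nRT/(V − nb) − a n²/V² = 21354.8/9.03595 − 9694.03/86.1927 = 2363.32 − 112.469 = 2250.85 kPa
Ratio = 2250.85/2300.18 = 0.9786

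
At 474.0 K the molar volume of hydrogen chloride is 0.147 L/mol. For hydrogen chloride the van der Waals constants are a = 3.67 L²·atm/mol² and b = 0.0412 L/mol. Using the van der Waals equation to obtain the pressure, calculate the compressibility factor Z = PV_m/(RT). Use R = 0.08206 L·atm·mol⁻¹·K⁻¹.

Z ≈ 0.7476

P = RT/(V_m − b) − a/V_m² = (0.08206)(474.0)/(0.147 − 0.0412) − 3.67/(0.147)²
  = 38.896/0.10580 − 169.84 = 367.64 − 169.84 = 197.80 atm
Z = PV_m/(RT) = (197.80)(0.147)/((0.08206)(474.0)) = 29.077/38.896 = 0.7476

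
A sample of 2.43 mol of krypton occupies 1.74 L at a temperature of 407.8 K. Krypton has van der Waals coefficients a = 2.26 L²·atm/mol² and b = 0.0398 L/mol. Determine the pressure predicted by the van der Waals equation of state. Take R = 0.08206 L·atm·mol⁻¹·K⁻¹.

P ≈ 45.08 atm

P = nRT/(V − nb) − a n²/V²
nRT/(V − nb) = (2.43)(0.08206)(407.8)/(1.74 − 2.43×0.0398) = 81.318/1.6433 = 49.485 atm
a n²/V² = (2.26)(2.43)²/(1.74)² = 4.4078 atm
P = 49.485 − 4.4078 = 45.08 atm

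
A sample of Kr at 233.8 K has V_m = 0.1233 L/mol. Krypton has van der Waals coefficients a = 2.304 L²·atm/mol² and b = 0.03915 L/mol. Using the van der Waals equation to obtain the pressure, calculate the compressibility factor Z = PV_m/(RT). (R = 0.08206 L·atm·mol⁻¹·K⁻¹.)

Z ≈ 0.4913

P = RT/(V_m − b) − a/V_m² = (0.08206)(233.8)/(0.1233 − 0.03915) − 2.304/(0.1233)²
  = 19.186/0.084150 − 151.55 = 228.00 − 151.55 = 76.45 atm
Z = PV_m/(RT) = (76.45)(0.1233)/((0.08206)(233.8)) = 9.4263/19.186 = 0.4913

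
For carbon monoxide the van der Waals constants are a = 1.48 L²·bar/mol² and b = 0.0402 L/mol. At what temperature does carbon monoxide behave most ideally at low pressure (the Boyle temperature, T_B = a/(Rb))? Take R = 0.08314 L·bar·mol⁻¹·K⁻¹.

T_B ≈ 442.8 K

For a van der Waals gas the second virial coefficient B₂ = b − a/(RT) vanishes at T_B = a/(Rb).
T_B = 1.48/(0.08314×0.0402) = 1.48/0.0033422 = 442.8 K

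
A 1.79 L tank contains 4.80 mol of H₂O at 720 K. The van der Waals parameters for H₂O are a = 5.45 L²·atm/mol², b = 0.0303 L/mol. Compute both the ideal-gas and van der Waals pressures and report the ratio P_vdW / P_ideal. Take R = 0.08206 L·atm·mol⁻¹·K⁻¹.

P_vdW / P_ideal ≈ 0.8411

Ideal: P_ideal = nRT/V = (4.80)(0.08206)(720)/1.79 = 158.435 atm
vdW: P = nRT/(V − nb) − a n²/V² = 283.599/1.64456 − 125.568/3.20410 = 172.447 − 39.1898 = 133.257 atm
Ratio = 133.257/158.435 = 0.8411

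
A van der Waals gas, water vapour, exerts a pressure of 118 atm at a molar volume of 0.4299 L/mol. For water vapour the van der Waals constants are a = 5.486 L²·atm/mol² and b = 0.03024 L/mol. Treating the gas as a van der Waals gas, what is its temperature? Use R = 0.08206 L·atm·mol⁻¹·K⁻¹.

T = (P + a/V_m²)(V_m − b)/R
P + a/V_m² = 118 + 5.486/(0.4299)² = 147.68 atm
V_m − b = 0.4299 − 0.03024 = 0.39966 L/mol
T = (147.68)(0.39966)/0.08206 = 719.3 K

T ≈ 719.3 K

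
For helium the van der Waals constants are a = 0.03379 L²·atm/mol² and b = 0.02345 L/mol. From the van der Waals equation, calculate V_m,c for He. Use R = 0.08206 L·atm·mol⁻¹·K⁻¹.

V_m,c ≈ 0.07035 L/mol

For a van der Waals gas, V_m,c = 3b.
V_m,c = 3×0.02345 = 0.07035 L/mol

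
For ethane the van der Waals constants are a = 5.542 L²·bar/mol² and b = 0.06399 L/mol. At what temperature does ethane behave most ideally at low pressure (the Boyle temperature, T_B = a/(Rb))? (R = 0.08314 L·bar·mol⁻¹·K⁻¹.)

For a van der Waals gas the second virial coefficient B₂ = b − a/(RT) vanishes at T_B = a/(Rb).
T_B = 5.542/(0.08314×0.06399) = 5.542/0.0053201 = 1042 K

T_B ≈ 1042 K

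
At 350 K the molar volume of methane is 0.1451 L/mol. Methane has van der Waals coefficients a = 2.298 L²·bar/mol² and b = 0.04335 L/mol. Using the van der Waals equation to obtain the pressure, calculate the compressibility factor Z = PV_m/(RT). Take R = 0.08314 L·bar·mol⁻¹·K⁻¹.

P = RT/(V_m − b) − a/V_m² = (0.08314)(350)/(0.1451 − 0.04335) − 2.298/(0.1451)²
  = 29.099/0.10175 − 109.15 = 285.99 − 109.15 = 176.84 bar
Z = PV_m/(RT) = (176.84)(0.1451)/((0.08314)(350)) = 25.659/29.099 = 0.8818

Z ≈ 0.8818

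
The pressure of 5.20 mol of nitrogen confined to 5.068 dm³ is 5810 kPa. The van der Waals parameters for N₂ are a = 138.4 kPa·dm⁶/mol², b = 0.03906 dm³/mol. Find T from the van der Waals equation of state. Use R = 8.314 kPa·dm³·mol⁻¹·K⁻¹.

T = (P + a n²/V²)(V − nb)/(nR)
P + a n²/V² = 5810 + (138.4)(5.20)²/(5.068)² = 5955.7 kPa
V − nb = 5.068 − (5.20)(0.03906) = 4.8649 dm³
T = (5955.7)(4.8649)/((5.20)(8.314)) = 670.2 K

T ≈ 670.2 K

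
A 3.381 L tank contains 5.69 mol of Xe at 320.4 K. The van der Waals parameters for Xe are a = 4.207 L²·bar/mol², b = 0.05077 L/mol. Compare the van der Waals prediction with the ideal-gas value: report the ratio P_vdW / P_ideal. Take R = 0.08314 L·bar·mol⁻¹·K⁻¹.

P_vdW / P_ideal ≈ 0.8276

Ideal: P_ideal = nRT/V = (5.69)(0.08314)(320.4)/3.381 = 44.8301 bar
vdW: P = nRT/(V − nb) − a n²/V² = 151.571/3.09212 − 136.206/11.4312 = 49.0185 − 11.9153 = 37.1032 bar
Ratio = 37.1032/44.8301 = 0.8276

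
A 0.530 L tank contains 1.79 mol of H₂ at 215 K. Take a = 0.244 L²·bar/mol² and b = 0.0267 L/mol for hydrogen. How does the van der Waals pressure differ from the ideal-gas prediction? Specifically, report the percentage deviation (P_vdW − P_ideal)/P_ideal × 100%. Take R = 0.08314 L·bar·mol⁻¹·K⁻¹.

5.30 %

Ideal: P_ideal = nRT/V = (1.79)(0.08314)(215)/0.530 = 60.3706 bar
vdW: P = nRT/(V − nb) − a n²/V² = 31.9964/0.482207 − 0.781800/0.280900 = 66.3541 − 2.78320 = 63.5709 bar
% deviation = (63.5709 − 60.3706)/60.3706 × 100% = 5.30%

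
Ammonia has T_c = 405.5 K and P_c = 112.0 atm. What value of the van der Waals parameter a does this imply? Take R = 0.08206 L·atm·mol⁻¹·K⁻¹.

a ≈ 4.171 L²·atm/mol²

From T_c = 8a/(27Rb) and P_c = a/(27b²): a = 27 R² T_c²/(64 P_c).
a = 27×(0.08206)²×(405.5)²/(64×112.0) = 29896/7168.0 = 4.171 L²·atm/mol²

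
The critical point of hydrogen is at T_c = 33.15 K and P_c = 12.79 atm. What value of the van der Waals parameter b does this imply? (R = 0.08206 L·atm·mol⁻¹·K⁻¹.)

b ≈ 0.02659 L/mol

From T_c = 8a/(27Rb) and P_c = a/(27b²): b = R T_c/(8 P_c).
b = (0.08206)(33.15)/(8×12.79) = 2.7203/102.32 = 0.02659 L/mol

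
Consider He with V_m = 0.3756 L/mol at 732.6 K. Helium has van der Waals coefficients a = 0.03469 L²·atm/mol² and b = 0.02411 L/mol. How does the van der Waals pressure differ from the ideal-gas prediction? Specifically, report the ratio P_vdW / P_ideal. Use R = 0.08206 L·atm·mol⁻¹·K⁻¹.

Ideal: P_ideal = RT/V_m = (0.08206)(732.6)/0.3756 = 160.056 atm
vdW: P = RT/(V_m − b) − a/V_m² = 60.1172/0.351490 − 0.03469/0.141075 = 171.035 − 0.245898 = 170.789 atm
Ratio = 170.789/160.056 = 1.067

P_vdW / P_ideal ≈ 1.067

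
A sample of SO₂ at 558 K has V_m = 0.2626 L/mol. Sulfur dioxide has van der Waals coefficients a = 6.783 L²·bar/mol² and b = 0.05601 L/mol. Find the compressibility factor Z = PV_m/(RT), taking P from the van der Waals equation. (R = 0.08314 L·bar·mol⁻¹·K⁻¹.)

P = RT/(V_m − b) − a/V_m² = (0.08314)(558)/(0.2626 − 0.05601) − 6.783/(0.2626)²
  = 46.392/0.20659 − 98.363 = 224.56 − 98.363 = 126.20 bar
Z = PV_m/(RT) = (126.20)(0.2626)/((0.08314)(558)) = 33.140/46.392 = 0.7143

Z ≈ 0.7143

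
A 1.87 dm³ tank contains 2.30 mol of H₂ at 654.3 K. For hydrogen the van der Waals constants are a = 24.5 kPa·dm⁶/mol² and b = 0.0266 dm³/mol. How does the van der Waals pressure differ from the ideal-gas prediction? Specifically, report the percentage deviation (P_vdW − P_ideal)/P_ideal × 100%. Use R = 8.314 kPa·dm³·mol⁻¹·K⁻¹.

Ideal: P_ideal = nRT/V = (2.30)(8.314)(654.3)/1.87 = 6690.72 kPa
vdW: P = nRT/(V − nb) − a n²/V² = 12511.7/1.80882 − 129.605/3.49690 = 6917.05 − 37.0628 = 6879.99 kPa
% deviation = (6879.99 − 6690.72)/6690.72 × 100% = 2.83%

2.83 %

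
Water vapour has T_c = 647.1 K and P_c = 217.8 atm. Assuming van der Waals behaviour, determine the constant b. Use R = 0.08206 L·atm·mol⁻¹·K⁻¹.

From T_c = 8a/(27Rb) and P_c = a/(27b²): b = R T_c/(8 P_c).
b = (0.08206)(647.1)/(8×217.8) = 53.101/1742.4 = 0.03048 L/mol

b ≈ 0.03048 L/mol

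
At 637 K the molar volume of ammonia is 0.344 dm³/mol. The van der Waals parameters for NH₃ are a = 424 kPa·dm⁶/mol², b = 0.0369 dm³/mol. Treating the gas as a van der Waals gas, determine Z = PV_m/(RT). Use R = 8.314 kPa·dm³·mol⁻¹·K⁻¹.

Z ≈ 0.8874

P = RT/(V_m − b) − a/V_m² = (8.314)(637)/(0.344 − 0.0369) − 424/(0.344)²
  = 5296.0/0.30710 − 3583.0 = 17245 − 3583.0 = 13662 kPa
Z = PV_m/(RT) = (13662)(0.344)/((8.314)(637)) = 4699.7/5296.0 = 0.8874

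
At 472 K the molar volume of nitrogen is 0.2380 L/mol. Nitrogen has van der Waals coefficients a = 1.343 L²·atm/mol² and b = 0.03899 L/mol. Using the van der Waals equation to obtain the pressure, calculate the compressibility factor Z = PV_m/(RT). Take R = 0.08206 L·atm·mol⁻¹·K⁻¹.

P = RT/(V_m − b) − a/V_m² = (0.08206)(472)/(0.2380 − 0.03899) − 1.343/(0.2380)²
  = 38.732/0.19901 − 23.709 = 194.62 − 23.709 = 170.91 atm
Z = PV_m/(RT) = (170.91)(0.2380)/((0.08206)(472)) = 40.677/38.732 = 1.050

Z ≈ 1.050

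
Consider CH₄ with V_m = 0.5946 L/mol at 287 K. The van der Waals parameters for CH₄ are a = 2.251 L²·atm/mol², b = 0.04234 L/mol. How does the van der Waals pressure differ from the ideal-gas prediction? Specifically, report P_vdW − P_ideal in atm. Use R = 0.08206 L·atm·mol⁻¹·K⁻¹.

Ideal: P_ideal = RT/V_m = (0.08206)(287)/0.5946 = 39.6085 atm
vdW: P = RT/(V_m − b) − a/V_m² = 23.5512/0.552260 − 2.251/0.353549 = 42.6451 − 6.36687 = 36.2782 atm
ΔP = 36.2782 − 39.6085 = -3.330 atm

ΔP ≈ -3.330 atm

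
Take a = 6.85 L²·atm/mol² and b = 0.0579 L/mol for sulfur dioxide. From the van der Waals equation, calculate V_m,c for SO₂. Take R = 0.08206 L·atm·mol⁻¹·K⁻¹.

V_m,c ≈ 0.1737 L/mol

For a van der Waals gas, V_m,c = 3b.
V_m,c = 3×0.0579 = 0.1737 L/mol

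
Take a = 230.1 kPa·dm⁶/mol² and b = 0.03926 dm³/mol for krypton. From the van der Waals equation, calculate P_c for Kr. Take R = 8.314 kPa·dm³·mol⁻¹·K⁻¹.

For a van der Waals gas, P_c = a/(27b²).
P_c = 230.1/(27×(0.03926)²) = 230.1/0.041616 = 5529 kPa

P_c ≈ 5529 kPa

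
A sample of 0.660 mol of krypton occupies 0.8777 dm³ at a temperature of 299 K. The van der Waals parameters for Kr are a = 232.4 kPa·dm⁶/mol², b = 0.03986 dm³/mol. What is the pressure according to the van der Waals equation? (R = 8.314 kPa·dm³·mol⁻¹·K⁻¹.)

P ≈ 1796 kPa

P = nRT/(V − nb) − a n²/V²
nRT/(V − nb) = (0.660)(8.314)(299)/(0.8777 − 0.660×0.03986) = 1640.7/0.85139 = 1927.1 kPa
a n²/V² = (232.4)(0.660)²/(0.8777)² = 131.41 kPa
P = 1927.1 − 131.41 = 1796 kPa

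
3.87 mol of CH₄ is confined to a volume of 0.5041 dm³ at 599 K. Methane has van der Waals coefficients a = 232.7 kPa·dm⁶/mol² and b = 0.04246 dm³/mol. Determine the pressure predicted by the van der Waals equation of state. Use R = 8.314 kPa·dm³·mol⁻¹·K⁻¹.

P = nRT/(V − nb) − a n²/V²
nRT/(V − nb) = (3.87)(8.314)(599)/(0.5041 − 3.87×0.04246) = 19273/0.33978 = 56722 kPa
a n²/V² = (232.7)(3.87)²/(0.5041)² = 13715 kPa
P = 56722 − 13715 = 43007 kPa

P ≈ 43007 kPa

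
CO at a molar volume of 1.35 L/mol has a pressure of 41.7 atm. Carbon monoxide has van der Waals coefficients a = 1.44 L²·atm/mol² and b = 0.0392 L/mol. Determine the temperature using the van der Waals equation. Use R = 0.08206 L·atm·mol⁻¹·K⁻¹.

T = (P + a/V_m²)(V_m − b)/R
P + a/V_m² = 41.7 + 1.44/(1.35)² = 42.490 atm
V_m − b = 1.35 − 0.0392 = 1.3108 L/mol
T = (42.490)(1.3108)/0.08206 = 678.7 K

T ≈ 678.7 K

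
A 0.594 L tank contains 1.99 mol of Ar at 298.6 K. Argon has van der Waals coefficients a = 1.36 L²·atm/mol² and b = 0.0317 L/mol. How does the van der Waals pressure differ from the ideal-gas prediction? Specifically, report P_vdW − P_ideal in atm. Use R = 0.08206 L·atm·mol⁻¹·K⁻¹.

ΔP ≈ -5.510 atm

Ideal: P_ideal = nRT/V = (1.99)(0.08206)(298.6)/0.594 = 82.0896 atm
vdW: P = nRT/(V − nb) − a n²/V² = 48.7612/0.530917 − 5.38574/0.352836 = 91.8434 − 15.2641 = 76.5793 atm
ΔP = 76.5793 − 82.0896 = -5.510 atm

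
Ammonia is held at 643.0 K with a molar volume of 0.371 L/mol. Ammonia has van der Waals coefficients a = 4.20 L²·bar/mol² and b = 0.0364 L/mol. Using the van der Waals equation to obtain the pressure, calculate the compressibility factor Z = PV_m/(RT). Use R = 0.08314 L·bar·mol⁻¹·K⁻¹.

Z ≈ 0.8970

P = RT/(V_m − b) − a/V_m² = (0.08314)(643.0)/(0.371 − 0.0364) − 4.20/(0.371)²
  = 53.459/0.33460 − 30.514 = 159.77 − 30.514 = 129.26 bar
Z = PV_m/(RT) = (129.26)(0.371)/((0.08314)(643.0)) = 47.955/53.459 = 0.8970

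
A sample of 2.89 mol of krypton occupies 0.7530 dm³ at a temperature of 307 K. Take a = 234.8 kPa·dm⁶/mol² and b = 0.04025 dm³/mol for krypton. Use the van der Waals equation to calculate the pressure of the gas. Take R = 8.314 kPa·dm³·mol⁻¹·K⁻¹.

P ≈ 8127 kPa

P = nRT/(V − nb) − a n²/V²
nRT/(V − nb) = (2.89)(8.314)(307)/(0.7530 − 2.89×0.04025) = 7376.4/0.63668 = 11586 kPa
a n²/V² = (234.8)(2.89)²/(0.7530)² = 3458.6 kPa
P = 11586 − 3458.6 = 8127 kPa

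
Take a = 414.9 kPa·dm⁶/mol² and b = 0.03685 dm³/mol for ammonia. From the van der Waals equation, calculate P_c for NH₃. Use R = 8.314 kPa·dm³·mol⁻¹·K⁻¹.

P_c ≈ 11316 kPa

For a van der Waals gas, P_c = a/(27b²).
P_c = 414.9/(27×(0.03685)²) = 414.9/0.036664 = 11316 kPa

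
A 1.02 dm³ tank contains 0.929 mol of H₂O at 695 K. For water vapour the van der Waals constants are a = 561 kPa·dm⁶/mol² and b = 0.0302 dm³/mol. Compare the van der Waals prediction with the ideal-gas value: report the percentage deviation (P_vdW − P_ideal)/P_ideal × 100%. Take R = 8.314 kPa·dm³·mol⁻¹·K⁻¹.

Ideal: P_ideal = nRT/V = (0.929)(8.314)(695)/1.02 = 5262.72 kPa
vdW: P = nRT/(V − nb) − a n²/V² = 5367.98/0.991944 − 484.166/1.04040 = 5411.58 − 465.365 = 4946.22 kPa
% deviation = (4946.22 − 5262.72)/5262.72 × 100% = -6.01%

-6.01 %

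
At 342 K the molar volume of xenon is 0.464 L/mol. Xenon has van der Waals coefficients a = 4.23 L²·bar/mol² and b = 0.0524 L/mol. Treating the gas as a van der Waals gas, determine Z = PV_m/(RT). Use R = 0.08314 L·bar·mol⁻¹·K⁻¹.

P = RT/(V_m − b) − a/V_m² = (0.08314)(342)/(0.464 − 0.0524) − 4.23/(0.464)²
  = 28.434/0.41160 − 19.647 = 69.082 − 19.647 = 49.435 bar
Z = PV_m/(RT) = (49.435)(0.464)/((0.08314)(342)) = 22.938/28.434 = 0.8067

Z ≈ 0.8067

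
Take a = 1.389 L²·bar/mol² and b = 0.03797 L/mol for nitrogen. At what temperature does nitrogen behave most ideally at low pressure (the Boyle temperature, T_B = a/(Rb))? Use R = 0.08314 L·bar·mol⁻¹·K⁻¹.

T_B ≈ 440.0 K

For a van der Waals gas the second virial coefficient B₂ = b − a/(RT) vanishes at T_B = a/(Rb).
T_B = 1.389/(0.08314×0.03797) = 1.389/0.0031568 = 440.0 K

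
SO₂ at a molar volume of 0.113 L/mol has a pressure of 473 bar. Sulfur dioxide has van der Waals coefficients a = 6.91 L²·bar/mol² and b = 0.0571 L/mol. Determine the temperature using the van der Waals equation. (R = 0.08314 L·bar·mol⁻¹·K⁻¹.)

T = (P + a/V_m²)(V_m − b)/R
P + a/V_m² = 473 + 6.91/(0.113)² = 1014.2 bar
V_m − b = 0.113 − 0.0571 = 0.055900 L/mol
T = (1014.2)(0.055900)/0.08314 = 681.9 K

T ≈ 681.9 K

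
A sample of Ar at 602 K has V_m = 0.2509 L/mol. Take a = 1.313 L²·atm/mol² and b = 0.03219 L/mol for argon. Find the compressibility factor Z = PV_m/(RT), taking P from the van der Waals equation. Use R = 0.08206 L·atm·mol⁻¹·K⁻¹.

P = RT/(V_m − b) − a/V_m² = (0.08206)(602)/(0.2509 − 0.03219) − 1.313/(0.2509)²
  = 49.400/0.21871 − 20.858 = 225.87 − 20.858 = 205.01 atm
Z = PV_m/(RT) = (205.01)(0.2509)/((0.08206)(602)) = 51.437/49.400 = 1.041

Z ≈ 1.041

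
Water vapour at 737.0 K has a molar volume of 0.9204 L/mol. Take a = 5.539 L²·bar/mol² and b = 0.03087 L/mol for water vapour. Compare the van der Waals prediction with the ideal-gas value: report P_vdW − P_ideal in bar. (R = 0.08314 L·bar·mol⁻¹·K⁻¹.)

Ideal: P_ideal = RT/V_m = (0.08314)(737.0)/0.9204 = 66.5734 bar
vdW: P = RT/(V_m − b) − a/V_m² = 61.2742/0.889530 − 5.539/0.847136 = 68.8838 − 6.53850 = 62.3453 bar
ΔP = 62.3453 − 66.5734 = -4.228 bar

ΔP ≈ -4.228 bar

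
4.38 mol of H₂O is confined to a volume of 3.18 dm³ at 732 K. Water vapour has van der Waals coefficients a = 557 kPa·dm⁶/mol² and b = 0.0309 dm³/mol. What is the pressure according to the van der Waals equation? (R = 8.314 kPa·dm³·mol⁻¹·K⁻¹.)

P ≈ 7698 kPa

P = nRT/(V − nb) − a n²/V²
nRT/(V − nb) = (4.38)(8.314)(732)/(3.18 − 4.38×0.0309) = 26656/3.0447 = 8754.9 kPa
a n²/V² = (557)(4.38)²/(3.18)² = 1056.7 kPa
P = 8754.9 − 1056.7 = 7698 kPa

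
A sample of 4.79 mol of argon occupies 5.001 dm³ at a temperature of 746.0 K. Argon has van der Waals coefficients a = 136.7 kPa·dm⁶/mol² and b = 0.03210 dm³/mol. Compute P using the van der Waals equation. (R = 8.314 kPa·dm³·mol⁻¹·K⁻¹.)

P = nRT/(V − nb) − a n²/V²
nRT/(V − nb) = (4.79)(8.314)(746.0)/(5.001 − 4.79×0.03210) = 29709/4.8472 = 6129.1 kPa
a n²/V² = (136.7)(4.79)²/(5.001)² = 125.41 kPa
P = 6129.1 − 125.41 = 6004 kPa

P ≈ 6004 kPa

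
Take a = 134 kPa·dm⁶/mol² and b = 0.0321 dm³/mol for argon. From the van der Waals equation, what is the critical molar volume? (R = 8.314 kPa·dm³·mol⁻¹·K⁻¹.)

V_m,c ≈ 0.09630 dm³/mol

For a van der Waals gas, V_m,c = 3b.
V_m,c = 3×0.0321 = 0.09630 dm³/mol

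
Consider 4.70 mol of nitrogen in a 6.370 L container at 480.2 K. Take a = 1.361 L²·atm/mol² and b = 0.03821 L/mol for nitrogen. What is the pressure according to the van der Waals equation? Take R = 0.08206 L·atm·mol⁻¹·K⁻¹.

P = nRT/(V − nb) − a n²/V²
nRT/(V − nb) = (4.70)(0.08206)(480.2)/(6.370 − 4.70×0.03821) = 185.20/6.1904 = 29.917 atm
a n²/V² = (1.361)(4.70)²/(6.370)² = 0.74093 atm
P = 29.917 − 0.74093 = 29.18 atm

P ≈ 29.18 atm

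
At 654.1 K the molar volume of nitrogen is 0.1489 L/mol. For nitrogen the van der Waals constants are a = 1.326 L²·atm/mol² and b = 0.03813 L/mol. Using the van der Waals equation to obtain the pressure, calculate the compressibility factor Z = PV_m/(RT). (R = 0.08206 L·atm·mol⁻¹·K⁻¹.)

P = RT/(V_m − b) − a/V_m² = (0.08206)(654.1)/(0.1489 − 0.03813) − 1.326/(0.1489)²
  = 53.675/0.11077 − 59.807 = 484.56 − 59.807 = 424.75 atm
Z = PV_m/(RT) = (424.75)(0.1489)/((0.08206)(654.1)) = 63.245/53.675 = 1.178

Z ≈ 1.178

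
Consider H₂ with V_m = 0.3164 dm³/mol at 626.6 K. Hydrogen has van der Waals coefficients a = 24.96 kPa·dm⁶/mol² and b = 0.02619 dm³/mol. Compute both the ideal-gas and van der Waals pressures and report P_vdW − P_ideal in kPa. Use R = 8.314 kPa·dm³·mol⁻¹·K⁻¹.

Ideal: P_ideal = RT/V_m = (8.314)(626.6)/0.3164 = 16465.1 kPa
vdW: P = RT/(V_m − b) − a/V_m² = 5209.55/0.290210 − 24.96/0.100109 = 17951.0 − 249.328 = 17701.7 kPa
ΔP = 17701.7 − 16465.1 = 1237 kPa

ΔP ≈ 1237 kPa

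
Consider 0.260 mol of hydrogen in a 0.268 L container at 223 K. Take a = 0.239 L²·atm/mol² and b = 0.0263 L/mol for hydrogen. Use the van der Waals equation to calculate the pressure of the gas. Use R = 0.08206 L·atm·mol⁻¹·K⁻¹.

P ≈ 17.99 atm

P = nRT/(V − nb) − a n²/V²
nRT/(V − nb) = (0.260)(0.08206)(223)/(0.268 − 0.260×0.0263) = 4.7578/0.26116 = 18.218 atm
a n²/V² = (0.239)(0.260)²/(0.268)² = 0.22494 atm
P = 18.218 − 0.22494 = 17.99 atm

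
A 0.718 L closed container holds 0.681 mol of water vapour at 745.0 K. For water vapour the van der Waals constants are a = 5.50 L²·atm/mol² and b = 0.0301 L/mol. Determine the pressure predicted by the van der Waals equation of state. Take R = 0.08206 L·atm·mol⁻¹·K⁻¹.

P = nRT/(V − nb) − a n²/V²
nRT/(V − nb) = (0.681)(0.08206)(745.0)/(0.718 − 0.681×0.0301) = 41.633/0.69750 = 59.689 atm
a n²/V² = (5.50)(0.681)²/(0.718)² = 4.9478 atm
P = 59.689 − 4.9478 = 54.74 atm

P ≈ 54.74 atm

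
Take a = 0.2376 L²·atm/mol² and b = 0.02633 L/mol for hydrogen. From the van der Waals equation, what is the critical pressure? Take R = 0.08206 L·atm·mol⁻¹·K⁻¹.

P_c ≈ 12.69 atm

For a van der Waals gas, P_c = a/(27b²).
P_c = 0.2376/(27×(0.02633)²) = 0.2376/0.018718 = 12.69 atm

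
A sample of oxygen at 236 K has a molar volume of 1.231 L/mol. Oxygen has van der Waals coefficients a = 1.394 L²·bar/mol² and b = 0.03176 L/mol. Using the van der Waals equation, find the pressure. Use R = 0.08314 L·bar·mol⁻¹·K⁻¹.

P = RT/(V_m − b) − a/V_m²
RT/(V_m − b) = (0.08314)(236)/(1.231 − 0.03176) = 19.621/1.1992 = 16.362 bar
a/V_m² = 1.394/(1.231)² = 0.91991 bar
P = 16.362 − 0.91991 = 15.44 bar

P ≈ 15.44 bar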